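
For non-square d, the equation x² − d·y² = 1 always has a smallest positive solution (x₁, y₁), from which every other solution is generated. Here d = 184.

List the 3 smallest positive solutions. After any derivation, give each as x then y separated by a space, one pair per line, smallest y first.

24335 1794
1184384449 87313980
57643991108495 4249571404806

√184 = [13; 1,1,3,2,1,2,1,2,3,1,1,26, …], period ℓ=12 (even) → k=11
k=0  a_k=13  p_k/q_k = 13/1
k=1  a_k=1  p_k/q_k = 14/1
k=2  a_k=1  p_k/q_k = 27/2
…
k=4  a_k=2  p_k/q_k = 217/16
k=5  a_k=1  p_k/q_k = 312/23
k=6  a_k=2  p_k/q_k = 841/62
k=7  a_k=1  p_k/q_k = 1153/85
k=8  a_k=2  p_k/q_k = 3147/232
…
k=10  a_k=1  p_k/q_k = 13741/1013
k=11  a_k=1  p_k/q_k = 24335/1794
→ (24335, 1794).  Check: 24335²=592192225, 184·1794²=592192224, difference 1.
(x_2, y_2) = (24335·24335 + 184·1794·1794, 24335·1794 + 1794·24335) = (1184384449, 87313980)
(x_3, y_3) = (24335·1184384449 + 184·1794·87313980, 24335·87313980 + 1794·1184384449) = (57643991108495, 4249571404806)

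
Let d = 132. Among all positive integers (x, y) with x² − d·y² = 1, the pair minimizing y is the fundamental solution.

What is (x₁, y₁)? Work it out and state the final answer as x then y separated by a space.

23 2

d=132: √d = [11; 2,22] (ℓ=2, even), read p_1/q_1
step 0: (11, 1)  from 11·(1,0) + (0,1)
step 1: (23, 2)  from 2·(11,1) + (1,0)
→ (23, 2).  Check: 23²=529, 132·2²=528, difference 1.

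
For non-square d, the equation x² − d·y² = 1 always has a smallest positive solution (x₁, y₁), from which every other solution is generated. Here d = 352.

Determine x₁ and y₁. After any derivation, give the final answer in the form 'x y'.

√352 → a₀=18, period (1,3,5,9,5,3,1,36); ℓ=8 even so k=7
i=0: a=18 ⇒ p=18, q=1
i=1: a=1 ⇒ p=19, q=1
…
i=6: a=3 ⇒ p=59118, q=3151
i=7: a=1 ⇒ p=77617, q=4137
→ (77617, 4137).  Check: 77617²=6024398689, 352·4137²=6024398688, difference 1.

77617 4137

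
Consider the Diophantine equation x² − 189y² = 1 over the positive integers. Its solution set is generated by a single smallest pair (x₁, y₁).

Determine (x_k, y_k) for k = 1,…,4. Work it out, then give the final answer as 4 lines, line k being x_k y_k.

55 4
6049 440
665335 48396
73180801 5323120

√189 = [13; 1,2,1,26, …], period ℓ=4 (even) → k=3
k=0  a_k=13  p_k/q_k = 13/1
k=1  a_k=1  p_k/q_k = 14/1
k=2  a_k=2  p_k/q_k = 41/3
k=3  a_k=1  p_k/q_k = 55/4
→ (55, 4).  Check: 55²=3025, 189·4²=3024, difference 1.
(55+4√189)^2 = 6049 + 440√189
(55+4√189)^3 = 665335 + 48396√189
(55+4√189)^4 = 73180801 + 5323120√189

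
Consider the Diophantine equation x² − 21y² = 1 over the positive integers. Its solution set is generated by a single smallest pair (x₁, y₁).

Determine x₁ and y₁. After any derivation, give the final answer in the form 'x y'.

55 12

d=21: √d = [4; 1,1,2,1,1,8] (ℓ=6, even), read p_5/q_5
i=0: a=4 ⇒ p=4, q=1
i=1: a=1 ⇒ p=5, q=1
…
i=4: a=1 ⇒ p=32, q=7
i=5: a=1 ⇒ p=55, q=12
fundamental: x₁=55, y₁=12  (since 3025 − 21·144 = 1)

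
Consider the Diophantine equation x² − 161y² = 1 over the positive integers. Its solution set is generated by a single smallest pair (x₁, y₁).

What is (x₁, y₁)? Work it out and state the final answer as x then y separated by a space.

√161 = [12; 1,2,4,1,2,1,4,2,1,24, …], period ℓ=10 (even) → k=9
step 0: (12, 1)  from 12·(1,0) + (0,1)
step 1: (13, 1)  from 1·(12,1) + (1,0)
step 2: (38, 3)  from 2·(13,1) + (12,1)
…
step 5: (571, 45)  from 2·(203,16) + (165,13)
step 6: (774, 61)  from 1·(571,45) + (203,16)
step 7: (3667, 289)  from 4·(774,61) + (571,45)
step 8: (8108, 639)  from 2·(3667,289) + (774,61)
step 9: (11775, 928)  from 1·(8108,639) + (3667,289)
fundamental: x₁=11775, y₁=928  (since 138650625 − 161·861184 = 1)

11775 928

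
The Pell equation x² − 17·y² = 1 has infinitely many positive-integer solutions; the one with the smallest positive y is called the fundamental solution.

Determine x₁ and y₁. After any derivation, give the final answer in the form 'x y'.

33 8

√17 → a₀=4, period (8); ℓ=1 odd so k=1
step 0: (4, 1)  from 4·(1,0) + (0,1)
step 1: (33, 8)  from 8·(4,1) + (1,0)
fundamental: x₁=33, y₁=8  (since 1089 − 17·64 = 1)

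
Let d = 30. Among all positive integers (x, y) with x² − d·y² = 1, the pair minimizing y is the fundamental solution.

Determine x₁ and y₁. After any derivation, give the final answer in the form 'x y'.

11 2

√30 = [5; 2,10, …], period ℓ=2 (even) → k=1
step 0: (5, 1)  from 5·(1,0) + (0,1)
step 1: (11, 2)  from 2·(5,1) + (1,0)
→ (11, 2).  Check: 11²=121, 30·2²=120, difference 1.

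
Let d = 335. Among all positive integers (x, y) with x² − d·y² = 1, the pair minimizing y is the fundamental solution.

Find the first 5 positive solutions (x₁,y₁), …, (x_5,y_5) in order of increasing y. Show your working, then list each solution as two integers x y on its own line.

√335 = [18; 3,3,3,36, …], period ℓ=4 (even) → k=3
i=0: a=18 ⇒ p=18, q=1
…
i=2: a=3 ⇒ p=183, q=10
i=3: a=3 ⇒ p=604, q=33
(x₁, y₁) = (604, 33);  604² − 335·33² = 1 ✓
(604+33√335)^2 = 729631 + 39864√335
(604+33√335)^3 = 881393644 + 48155679√335
(604+33√335)^4 = 1064722792321 + 58172020368√335
(604+33√335)^5 = 1286184251730124 + 70271752448865√335

604 33
729631 39864
881393644 48155679
1064722792321 58172020368
1286184251730124 70271752448865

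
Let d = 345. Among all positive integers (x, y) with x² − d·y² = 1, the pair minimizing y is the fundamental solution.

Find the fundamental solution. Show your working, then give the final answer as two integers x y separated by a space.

d=345: √d = [18; 1,1,2,1,6,1,2,1,1,36] (ℓ=10, even), read p_9/q_9
i=0: a=18 ⇒ p=18, q=1
i=1: a=1 ⇒ p=19, q=1
i=2: a=1 ⇒ p=37, q=2
…
i=4: a=1 ⇒ p=130, q=7
i=5: a=6 ⇒ p=873, q=47
i=6: a=1 ⇒ p=1003, q=54
…
i=8: a=1 ⇒ p=3882, q=209
i=9: a=1 ⇒ p=6761, q=364
→ (6761, 364).  Check: 6761²=45711121, 345·364²=45711120, difference 1.

6761 364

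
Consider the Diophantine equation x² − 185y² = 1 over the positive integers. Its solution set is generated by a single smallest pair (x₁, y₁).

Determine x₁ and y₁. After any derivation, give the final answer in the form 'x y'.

√185 → a₀=13, period (1,1,1,1,26); ℓ=5 odd so k=9
i=0: a=13 ⇒ p=13, q=1
i=1: a=1 ⇒ p=14, q=1
…
i=8: a=1 ⇒ p=5563, q=409
i=9: a=1 ⇒ p=9249, q=680
(x₁, y₁) = (9249, 680);  9249² − 185·680² = 1 ✓

9249 680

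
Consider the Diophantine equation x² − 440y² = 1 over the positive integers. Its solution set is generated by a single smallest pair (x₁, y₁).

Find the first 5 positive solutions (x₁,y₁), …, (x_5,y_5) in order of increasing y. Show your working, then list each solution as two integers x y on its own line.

21 1
881 42
36981 1763
1552321 74004
65160501 3106405

d=440: √d = [20; 1,40] (ℓ=2, even), read p_1/q_1
i=0: a=20 ⇒ p=20, q=1
i=1: a=1 ⇒ p=21, q=1
fundamental: x₁=21, y₁=1  (since 441 − 440·1 = 1)
(x_2, y_2) = (21·21 + 440·1·1, 21·1 + 1·21) = (881, 42)
(x_3, y_3) = (21·881 + 440·1·42, 21·42 + 1·881) = (36981, 1763)
(x_4, y_4) = (21·36981 + 440·1·1763, 21·1763 + 1·36981) = (1552321, 74004)
(x_5, y_5) = (21·1552321 + 440·1·74004, 21·74004 + 1·1552321) = (65160501, 3106405)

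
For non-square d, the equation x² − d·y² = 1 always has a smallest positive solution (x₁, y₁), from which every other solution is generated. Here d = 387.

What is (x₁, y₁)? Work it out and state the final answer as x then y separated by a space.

3482 177

√387 = [19; 1,2,19,2,1,38, …], period ℓ=6 (even) → k=5
i=0: a=19 ⇒ p=19, q=1
…
i=2: a=2 ⇒ p=59, q=3
i=3: a=19 ⇒ p=1141, q=58
i=4: a=2 ⇒ p=2341, q=119
i=5: a=1 ⇒ p=3482, q=177
→ (3482, 177).  Check: 3482²=12124324, 387·177²=12124323, difference 1.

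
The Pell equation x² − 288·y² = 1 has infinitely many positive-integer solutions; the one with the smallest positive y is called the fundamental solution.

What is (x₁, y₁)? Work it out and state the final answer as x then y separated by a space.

d=288: √d = [16; 1,32] (ℓ=2, even), read p_1/q_1
a_0=16:  p_0=16·1+0=16,  q_0=16·0+1=1
a_1=1:  p_1=1·16+1=17,  q_1=1·1+0=1
fundamental: x₁=17, y₁=1  (since 289 − 288·1 = 1)

17 1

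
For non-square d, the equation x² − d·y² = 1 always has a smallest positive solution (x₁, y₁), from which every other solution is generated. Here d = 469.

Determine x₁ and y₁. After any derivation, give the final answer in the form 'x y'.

√469 = [21; 1,1,1,10,6,10,1,1,1,42, …], period ℓ=10 (even) → k=9
a_0=21:  p_0=21·1+0=21,  q_0=21·0+1=1
a_1=1:  p_1=1·21+1=22,  q_1=1·1+0=1
a_2=1:  p_2=1·22+21=43,  q_2=1·1+1=2
…
a_6=10:  p_6=10·4223+693=42923,  q_6=10·195+32=1982
…
a_8=1:  p_8=1·47146+42923=90069,  q_8=1·2177+1982=4159
a_9=1:  p_9=1·90069+47146=137215,  q_9=1·4159+2177=6336
fundamental: x₁=137215, y₁=6336  (since 18827956225 − 469·40144896 = 1)

137215 6336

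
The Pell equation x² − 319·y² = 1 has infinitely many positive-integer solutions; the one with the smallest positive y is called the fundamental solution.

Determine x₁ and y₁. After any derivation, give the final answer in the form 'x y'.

√319 → a₀=17, period (1,6,5,1,4,…,6,1,34); ℓ=14 even so k=13
step 0: (17, 1)  from 17·(1,0) + (0,1)
step 1: (18, 1)  from 1·(17,1) + (1,0)
…
step 3: (643, 36)  from 5·(125,7) + (18,1)
…
step 5: (3715, 208)  from 4·(768,43) + (643,36)
step 6: (11913, 667)  from 3·(3715,208) + (768,43)
…
step 9: (250816, 14043)  from 4·(58797,3292) + (15628,875)
…
step 11: (1798881, 100718)  from 5·(309613,17335) + (250816,14043)
step 12: (11102899, 621643)  from 6·(1798881,100718) + (309613,17335)
step 13: (12901780, 722361)  from 1·(11102899,621643) + (1798881,100718)
fundamental: x₁=12901780, y₁=722361  (since 166455927168400 − 319·521805414321 = 1)

12901780 722361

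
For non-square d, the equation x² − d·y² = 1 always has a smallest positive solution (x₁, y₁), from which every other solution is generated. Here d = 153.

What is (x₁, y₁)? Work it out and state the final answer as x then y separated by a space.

2177 176

[12; 2,1,2,2,2,1,2,24] for √153; ℓ=8 ⇒ convergent index 7
a_0=12:  p_0=12·1+0=12,  q_0=12·0+1=1
a_1=2:  p_1=2·12+1=25,  q_1=2·1+0=2
a_2=1:  p_2=1·25+12=37,  q_2=1·2+1=3
a_3=2:  p_3=2·37+25=99,  q_3=2·3+2=8
a_4=2:  p_4=2·99+37=235,  q_4=2·8+3=19
a_5=2:  p_5=2·235+99=569,  q_5=2·19+8=46
a_6=1:  p_6=1·569+235=804,  q_6=1·46+19=65
a_7=2:  p_7=2·804+569=2177,  q_7=2·65+46=176
→ (2177, 176).  Check: 2177²=4739329, 153·176²=4739328, difference 1.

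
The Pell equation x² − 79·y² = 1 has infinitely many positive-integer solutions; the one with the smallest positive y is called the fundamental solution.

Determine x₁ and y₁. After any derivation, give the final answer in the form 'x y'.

d=79: √d = [8; 1,7,1,16] (ℓ=4, even), read p_3/q_3
k=0  a_k=8  p_k/q_k = 8/1
…
k=2  a_k=7  p_k/q_k = 71/8
k=3  a_k=1  p_k/q_k = 80/9
(x₁, y₁) = (80, 9);  80² − 79·9² = 1 ✓

80 9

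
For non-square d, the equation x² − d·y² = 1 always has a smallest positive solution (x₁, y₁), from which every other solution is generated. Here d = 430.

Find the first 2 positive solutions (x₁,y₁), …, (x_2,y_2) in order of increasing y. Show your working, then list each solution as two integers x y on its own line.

√430 → a₀=20, period (1,2,1,3,1,…,2,1,40); ℓ=14 even so k=13
k=0  a_k=20  p_k/q_k = 20/1
k=1  a_k=1  p_k/q_k = 21/1
k=2  a_k=2  p_k/q_k = 62/3
k=3  a_k=1  p_k/q_k = 83/4
k=4  a_k=3  p_k/q_k = 311/15
…
k=6  a_k=6  p_k/q_k = 2675/129
k=7  a_k=8  p_k/q_k = 21794/1051
…
k=9  a_k=1  p_k/q_k = 155233/7486
…
k=11  a_k=1  p_k/q_k = 754371/36379
k=12  a_k=2  p_k/q_k = 2107880/101651
k=13  a_k=1  p_k/q_k = 2862251/138030
(x₁, y₁) = (2862251, 138030);  2862251² − 430·138030² = 1 ✓
n=2: (2862251,138030)∘(2862251,138030) = (2862251·2862251+430·138030·138030, 2862251·138030+138030·2862251) = (16384961574001,790153011060)

2862251 138030
16384961574001 790153011060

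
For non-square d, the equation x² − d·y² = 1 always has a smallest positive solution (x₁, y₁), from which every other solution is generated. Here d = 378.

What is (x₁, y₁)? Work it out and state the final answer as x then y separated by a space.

√378 → a₀=19, period (2,3,1,4,1,3,2,38); ℓ=8 even so k=7
k=0  a_k=19  p_k/q_k = 19/1
k=1  a_k=2  p_k/q_k = 39/2
k=2  a_k=3  p_k/q_k = 136/7
k=3  a_k=1  p_k/q_k = 175/9
k=4  a_k=4  p_k/q_k = 836/43
k=5  a_k=1  p_k/q_k = 1011/52
k=6  a_k=3  p_k/q_k = 3869/199
k=7  a_k=2  p_k/q_k = 8749/450
→ (8749, 450).  Check: 8749²=76545001, 378·450²=76545000, difference 1.

8749 450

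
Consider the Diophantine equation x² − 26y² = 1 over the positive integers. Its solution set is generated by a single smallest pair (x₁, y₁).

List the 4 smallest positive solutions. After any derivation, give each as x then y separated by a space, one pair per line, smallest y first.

51 10
5201 1020
530451 104030
54100801 10610040

[5; 10] for √26; ℓ=1 ⇒ convergent index 1
i=0: a=5 ⇒ p=5, q=1
i=1: a=10 ⇒ p=51, q=10
(x₁, y₁) = (51, 10);  51² − 26·10² = 1 ✓
(51+10√26)^2 = 5201 + 1020√26
(51+10√26)^3 = 530451 + 104030√26
(51+10√26)^4 = 54100801 + 10610040√26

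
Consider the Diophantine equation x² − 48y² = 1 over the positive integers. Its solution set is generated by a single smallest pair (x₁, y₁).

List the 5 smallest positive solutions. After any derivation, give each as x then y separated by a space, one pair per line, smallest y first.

√48 = [6; 1,12, …], period ℓ=2 (even) → k=1
a_0=6:  p_0=6·1+0=6,  q_0=6·0+1=1
a_1=1:  p_1=1·6+1=7,  q_1=1·1+0=1
fundamental: x₁=7, y₁=1  (since 49 − 48·1 = 1)
k=2:  x_2 = 7·7+48·1·1 = 97,  y_2 = 7·1+1·7 = 14
k=3:  x_3 = 7·97+48·1·14 = 1351,  y_3 = 7·14+1·97 = 195
k=4:  x_4 = 7·1351+48·1·195 = 18817,  y_4 = 7·195+1·1351 = 2716
k=5:  x_5 = 7·18817+48·1·2716 = 262087,  y_5 = 7·2716+1·18817 = 37829

7 1
97 14
1351 195
18817 2716
262087 37829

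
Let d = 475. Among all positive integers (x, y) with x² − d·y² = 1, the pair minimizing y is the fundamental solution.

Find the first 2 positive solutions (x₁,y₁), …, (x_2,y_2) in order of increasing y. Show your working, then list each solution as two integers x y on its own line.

√475 = [21; 1,3,1,6,2,6,1,3,1,42, …], period ℓ=10 (even) → k=9
k=0  a_k=21  p_k/q_k = 21/1
…
k=2  a_k=3  p_k/q_k = 87/4
…
k=7  a_k=1  p_k/q_k = 11878/545
k=8  a_k=3  p_k/q_k = 45921/2107
k=9  a_k=1  p_k/q_k = 57799/2652
→ (57799, 2652).  Check: 57799²=3340724401, 475·2652²=3340724400, difference 1.
(x_2, y_2) = (57799·57799 + 475·2652·2652, 57799·2652 + 2652·57799) = (6681448801, 306565896)

57799 2652
6681448801 306565896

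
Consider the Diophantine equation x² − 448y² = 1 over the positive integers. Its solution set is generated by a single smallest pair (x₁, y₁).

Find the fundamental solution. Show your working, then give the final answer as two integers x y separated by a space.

127 6

d=448: √d = [21; 6,42] (ℓ=2, even), read p_1/q_1
k=0  a_k=21  p_k/q_k = 21/1
k=1  a_k=6  p_k/q_k = 127/6
(x₁, y₁) = (127, 6);  127² − 448·6² = 1 ✓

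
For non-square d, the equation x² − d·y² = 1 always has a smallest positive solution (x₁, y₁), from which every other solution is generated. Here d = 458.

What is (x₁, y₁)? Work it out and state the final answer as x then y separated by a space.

22899 1070

√458 = [21; 2,2,42, …], period ℓ=3 (odd) → k=5
a_0=21:  p_0=21·1+0=21,  q_0=21·0+1=1
…
a_3=42:  p_3=42·107+43=4537,  q_3=42·5+2=212
a_4=2:  p_4=2·4537+107=9181,  q_4=2·212+5=429
a_5=2:  p_5=2·9181+4537=22899,  q_5=2·429+212=1070
→ (22899, 1070).  Check: 22899²=524364201, 458·1070²=524364200, difference 1.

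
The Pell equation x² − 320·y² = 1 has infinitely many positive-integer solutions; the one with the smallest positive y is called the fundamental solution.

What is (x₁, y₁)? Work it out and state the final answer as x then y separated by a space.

d=320: √d = [17; 1,7,1,34] (ℓ=4, even), read p_3/q_3
k=0  a_k=17  p_k/q_k = 17/1
k=1  a_k=1  p_k/q_k = 18/1
k=2  a_k=7  p_k/q_k = 143/8
k=3  a_k=1  p_k/q_k = 161/9
(x₁, y₁) = (161, 9);  161² − 320·9² = 1 ✓

161 9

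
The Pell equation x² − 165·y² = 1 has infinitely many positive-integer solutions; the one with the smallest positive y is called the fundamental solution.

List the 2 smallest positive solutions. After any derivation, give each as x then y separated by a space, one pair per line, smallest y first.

√165 = [12; 1,5,2,5,1,24, …], period ℓ=6 (even) → k=5
k=0  a_k=12  p_k/q_k = 12/1
…
k=2  a_k=5  p_k/q_k = 77/6
…
k=4  a_k=5  p_k/q_k = 912/71
k=5  a_k=1  p_k/q_k = 1079/84
(x₁, y₁) = (1079, 84);  1079² − 165·84² = 1 ✓
k=2:  x_2 = 1079·1079+165·84·84 = 2328481,  y_2 = 1079·84+84·1079 = 181272

1079 84
2328481 181272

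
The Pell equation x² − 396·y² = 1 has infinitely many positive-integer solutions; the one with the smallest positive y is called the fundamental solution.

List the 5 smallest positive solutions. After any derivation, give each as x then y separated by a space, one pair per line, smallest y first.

199 10
79201 3980
31521799 1584030
12545596801 630439960
4993116004999 250913520050

√396 = [19; 1,8,1,38, …], period ℓ=4 (even) → k=3
step 0: (19, 1)  from 19·(1,0) + (0,1)
step 1: (20, 1)  from 1·(19,1) + (1,0)
step 2: (179, 9)  from 8·(20,1) + (19,1)
step 3: (199, 10)  from 1·(179,9) + (20,1)
(x₁, y₁) = (199, 10);  199² − 396·10² = 1 ✓
n=2: (199,10)∘(199,10) = (199·199+396·10·10, 199·10+10·199) = (79201,3980)
n=3: (79201,3980)∘(199,10) = (199·79201+396·10·3980, 199·3980+10·79201) = (31521799,1584030)
n=4: (31521799,1584030)∘(199,10) = (199·31521799+396·10·1584030, 199·1584030+10·31521799) = (12545596801,630439960)
n=5: (12545596801,630439960)∘(199,10) = (199·12545596801+396·10·630439960, 199·630439960+10·12545596801) = (4993116004999,250913520050)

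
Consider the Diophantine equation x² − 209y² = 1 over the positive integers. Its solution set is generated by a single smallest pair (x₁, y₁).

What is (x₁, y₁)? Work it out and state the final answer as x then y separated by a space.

46551 3220

√209 = [14; 2,5,3,2,3,5,2,28, …], period ℓ=8 (even) → k=7
step 0: (14, 1)  from 14·(1,0) + (0,1)
step 1: (29, 2)  from 2·(14,1) + (1,0)
step 2: (159, 11)  from 5·(29,2) + (14,1)
step 3: (506, 35)  from 3·(159,11) + (29,2)
…
step 6: (21266, 1471)  from 5·(4019,278) + (1171,81)
step 7: (46551, 3220)  from 2·(21266,1471) + (4019,278)
(x₁, y₁) = (46551, 3220);  46551² − 209·3220² = 1 ✓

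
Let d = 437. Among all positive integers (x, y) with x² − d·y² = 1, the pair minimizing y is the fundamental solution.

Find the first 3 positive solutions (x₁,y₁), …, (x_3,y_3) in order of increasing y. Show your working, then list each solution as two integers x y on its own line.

4599 220
42301601 2023560
389090121399 18612704660

√437 → a₀=20, period (1,9,2,9,1,40); ℓ=6 even so k=5
k=0  a_k=20  p_k/q_k = 20/1
k=1  a_k=1  p_k/q_k = 21/1
k=2  a_k=9  p_k/q_k = 209/10
…
k=4  a_k=9  p_k/q_k = 4160/199
k=5  a_k=1  p_k/q_k = 4599/220
(x₁, y₁) = (4599, 220);  4599² − 437·220² = 1 ✓
k=2:  x_2 = 4599·4599+437·220·220 = 42301601,  y_2 = 4599·220+220·4599 = 2023560
k=3:  x_3 = 4599·42301601+437·220·2023560 = 389090121399,  y_3 = 4599·2023560+220·42301601 = 18612704660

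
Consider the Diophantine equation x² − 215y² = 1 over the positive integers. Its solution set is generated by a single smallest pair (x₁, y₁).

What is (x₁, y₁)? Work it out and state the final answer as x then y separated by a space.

44 3

d=215: √d = [14; 1,1,1,28] (ℓ=4, even), read p_3/q_3
i=0: a=14 ⇒ p=14, q=1
…
i=2: a=1 ⇒ p=29, q=2
i=3: a=1 ⇒ p=44, q=3
(x₁, y₁) = (44, 3);  44² − 215·3² = 1 ✓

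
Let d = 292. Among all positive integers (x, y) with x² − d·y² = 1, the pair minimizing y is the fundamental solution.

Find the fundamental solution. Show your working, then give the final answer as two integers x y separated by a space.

2281249 133500

√292 → a₀=17, period (11,2,1,3,8,3,1,2,11,34); ℓ=10 even so k=9
step 0: (17, 1)  from 17·(1,0) + (0,1)
step 1: (188, 11)  from 11·(17,1) + (1,0)
step 2: (393, 23)  from 2·(188,11) + (17,1)
step 3: (581, 34)  from 1·(393,23) + (188,11)
step 4: (2136, 125)  from 3·(581,34) + (393,23)
step 5: (17669, 1034)  from 8·(2136,125) + (581,34)
…
step 7: (72812, 4261)  from 1·(55143,3227) + (17669,1034)
step 8: (200767, 11749)  from 2·(72812,4261) + (55143,3227)
step 9: (2281249, 133500)  from 11·(200767,11749) + (72812,4261)
→ (2281249, 133500).  Check: 2281249²=5204097000001, 292·133500²=5204097000000, difference 1.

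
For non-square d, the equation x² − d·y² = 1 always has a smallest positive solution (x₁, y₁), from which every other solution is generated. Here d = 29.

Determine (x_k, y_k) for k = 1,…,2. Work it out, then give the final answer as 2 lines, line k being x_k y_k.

9801 1820
192119201 35675640

√29 → a₀=5, period (2,1,1,2,10); ℓ=5 odd so k=9
k=0  a_k=5  p_k/q_k = 5/1
…
k=2  a_k=1  p_k/q_k = 16/3
…
k=4  a_k=2  p_k/q_k = 70/13
…
k=7  a_k=1  p_k/q_k = 2251/418
k=8  a_k=1  p_k/q_k = 3775/701
k=9  a_k=2  p_k/q_k = 9801/1820
fundamental: x₁=9801, y₁=1820  (since 96059601 − 29·3312400 = 1)
n=2: (9801,1820)∘(9801,1820) = (9801·9801+29·1820·1820, 9801·1820+1820·9801) = (192119201,35675640)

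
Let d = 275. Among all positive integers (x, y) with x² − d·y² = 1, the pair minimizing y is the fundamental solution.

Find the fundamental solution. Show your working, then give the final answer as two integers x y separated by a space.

d=275: √d = [16; 1,1,2,1,1,32] (ℓ=6, even), read p_5/q_5
a_0=16:  p_0=16·1+0=16,  q_0=16·0+1=1
a_1=1:  p_1=1·16+1=17,  q_1=1·1+0=1
a_2=1:  p_2=1·17+16=33,  q_2=1·1+1=2
…
a_4=1:  p_4=1·83+33=116,  q_4=1·5+2=7
a_5=1:  p_5=1·116+83=199,  q_5=1·7+5=12
(x₁, y₁) = (199, 12);  199² − 275·12² = 1 ✓

199 12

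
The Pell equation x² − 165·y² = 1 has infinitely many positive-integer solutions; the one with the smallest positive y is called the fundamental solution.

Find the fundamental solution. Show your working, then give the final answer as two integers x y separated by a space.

1079 84

[12; 1,5,2,5,1,24] for √165; ℓ=6 ⇒ convergent index 5
step 0: (12, 1)  from 12·(1,0) + (0,1)
step 1: (13, 1)  from 1·(12,1) + (1,0)
step 2: (77, 6)  from 5·(13,1) + (12,1)
step 3: (167, 13)  from 2·(77,6) + (13,1)
step 4: (912, 71)  from 5·(167,13) + (77,6)
step 5: (1079, 84)  from 1·(912,71) + (167,13)
(x₁, y₁) = (1079, 84);  1079² − 165·84² = 1 ✓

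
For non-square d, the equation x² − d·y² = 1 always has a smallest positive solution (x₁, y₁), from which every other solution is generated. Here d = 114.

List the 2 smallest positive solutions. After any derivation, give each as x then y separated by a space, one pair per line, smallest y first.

√114 = [10; 1,2,10,2,1,20, …], period ℓ=6 (even) → k=5
a_0=10:  p_0=10·1+0=10,  q_0=10·0+1=1
…
a_2=2:  p_2=2·11+10=32,  q_2=2·1+1=3
a_3=10:  p_3=10·32+11=331,  q_3=10·3+1=31
a_4=2:  p_4=2·331+32=694,  q_4=2·31+3=65
a_5=1:  p_5=1·694+331=1025,  q_5=1·65+31=96
→ (1025, 96).  Check: 1025²=1050625, 114·96²=1050624, difference 1.
k=2:  x_2 = 1025·1025+114·96·96 = 2101249,  y_2 = 1025·96+96·1025 = 196800

1025 96
2101249 196800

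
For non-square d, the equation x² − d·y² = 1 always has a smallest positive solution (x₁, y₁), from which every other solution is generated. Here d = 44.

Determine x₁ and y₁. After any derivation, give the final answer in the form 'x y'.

[6; 1,1,1,2,1,1,1,12] for √44; ℓ=8 ⇒ convergent index 7
i=0: a=6 ⇒ p=6, q=1
i=1: a=1 ⇒ p=7, q=1
…
i=3: a=1 ⇒ p=20, q=3
i=4: a=2 ⇒ p=53, q=8
…
i=6: a=1 ⇒ p=126, q=19
i=7: a=1 ⇒ p=199, q=30
→ (199, 30).  Check: 199²=39601, 44·30²=39600, difference 1.

199 30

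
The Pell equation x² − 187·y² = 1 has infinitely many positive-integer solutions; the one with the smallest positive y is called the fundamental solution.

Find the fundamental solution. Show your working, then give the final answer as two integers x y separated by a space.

d=187: √d = [13; 1,2,13,2,1,26] (ℓ=6, even), read p_5/q_5
step 0: (13, 1)  from 13·(1,0) + (0,1)
…
step 3: (547, 40)  from 13·(41,3) + (14,1)
step 4: (1135, 83)  from 2·(547,40) + (41,3)
step 5: (1682, 123)  from 1·(1135,83) + (547,40)
(x₁, y₁) = (1682, 123);  1682² − 187·123² = 1 ✓

1682 123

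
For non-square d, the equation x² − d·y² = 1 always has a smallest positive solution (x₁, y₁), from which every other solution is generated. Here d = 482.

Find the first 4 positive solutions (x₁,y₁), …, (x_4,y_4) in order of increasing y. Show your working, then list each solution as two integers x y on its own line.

483 22
466577 21252
450712899 20529410
435388193857 19831388808

√482 = [21; 1,20,1,42, …], period ℓ=4 (even) → k=3
step 0: (21, 1)  from 21·(1,0) + (0,1)
step 1: (22, 1)  from 1·(21,1) + (1,0)
step 2: (461, 21)  from 20·(22,1) + (21,1)
step 3: (483, 22)  from 1·(461,21) + (22,1)
→ (483, 22).  Check: 483²=233289, 482·22²=233288, difference 1.
n=2: (483,22)∘(483,22) = (483·483+482·22·22, 483·22+22·483) = (466577,21252)
n=3: (466577,21252)∘(483,22) = (483·466577+482·22·21252, 483·21252+22·466577) = (450712899,20529410)
n=4: (450712899,20529410)∘(483,22) = (483·450712899+482·22·20529410, 483·20529410+22·450712899) = (435388193857,19831388808)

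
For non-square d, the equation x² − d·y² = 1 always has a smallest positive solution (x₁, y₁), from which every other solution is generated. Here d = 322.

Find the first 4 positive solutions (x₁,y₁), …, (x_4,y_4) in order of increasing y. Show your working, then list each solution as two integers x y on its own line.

[17; 1,16,1,34] for √322; ℓ=4 ⇒ convergent index 3
step 0: (17, 1)  from 17·(1,0) + (0,1)
step 1: (18, 1)  from 1·(17,1) + (1,0)
step 2: (305, 17)  from 16·(18,1) + (17,1)
step 3: (323, 18)  from 1·(305,17) + (18,1)
fundamental: x₁=323, y₁=18  (since 104329 − 322·324 = 1)
k=2:  x_2 = 323·323+322·18·18 = 208657,  y_2 = 323·18+18·323 = 11628
k=3:  x_3 = 323·208657+322·18·11628 = 134792099,  y_3 = 323·11628+18·208657 = 7511670
k=4:  x_4 = 323·134792099+322·18·7511670 = 87075487297,  y_4 = 323·7511670+18·134792099 = 4852527192

323 18
208657 11628
134792099 7511670
87075487297 4852527192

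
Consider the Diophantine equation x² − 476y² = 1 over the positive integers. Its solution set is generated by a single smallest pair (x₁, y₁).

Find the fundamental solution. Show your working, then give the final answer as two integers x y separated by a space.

28799 1320

√476 → a₀=21, period (1,4,2,10,2,4,1,42); ℓ=8 even so k=7
step 0: (21, 1)  from 21·(1,0) + (0,1)
…
step 2: (109, 5)  from 4·(22,1) + (21,1)
step 3: (240, 11)  from 2·(109,5) + (22,1)
step 4: (2509, 115)  from 10·(240,11) + (109,5)
step 5: (5258, 241)  from 2·(2509,115) + (240,11)
step 6: (23541, 1079)  from 4·(5258,241) + (2509,115)
step 7: (28799, 1320)  from 1·(23541,1079) + (5258,241)
fundamental: x₁=28799, y₁=1320  (since 829382401 − 476·1742400 = 1)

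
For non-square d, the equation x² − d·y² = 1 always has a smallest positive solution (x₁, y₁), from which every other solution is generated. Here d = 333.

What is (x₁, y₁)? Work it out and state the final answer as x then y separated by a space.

73 4

√333 = [18; 4,36, …], period ℓ=2 (even) → k=1
i=0: a=18 ⇒ p=18, q=1
i=1: a=4 ⇒ p=73, q=4
fundamental: x₁=73, y₁=4  (since 5329 − 333·16 = 1)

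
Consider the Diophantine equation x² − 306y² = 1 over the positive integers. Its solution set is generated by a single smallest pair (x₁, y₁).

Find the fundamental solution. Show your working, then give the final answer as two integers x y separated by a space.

35 2

[17; 2,34] for √306; ℓ=2 ⇒ convergent index 1
step 0: (17, 1)  from 17·(1,0) + (0,1)
step 1: (35, 2)  from 2·(17,1) + (1,0)
(x₁, y₁) = (35, 2);  35² − 306·2² = 1 ✓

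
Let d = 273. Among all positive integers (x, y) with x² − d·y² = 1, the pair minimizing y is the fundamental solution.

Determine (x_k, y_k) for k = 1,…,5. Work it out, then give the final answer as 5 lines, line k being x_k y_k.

[16; 1,1,10,1,1,32] for √273; ℓ=6 ⇒ convergent index 5
a_0=16:  p_0=16·1+0=16,  q_0=16·0+1=1
a_1=1:  p_1=1·16+1=17,  q_1=1·1+0=1
…
a_3=10:  p_3=10·33+17=347,  q_3=10·2+1=21
a_4=1:  p_4=1·347+33=380,  q_4=1·21+2=23
a_5=1:  p_5=1·380+347=727,  q_5=1·23+21=44
fundamental: x₁=727, y₁=44  (since 528529 − 273·1936 = 1)
n=2: (727,44)∘(727,44) = (727·727+273·44·44, 727·44+44·727) = (1057057,63976)
n=3: (1057057,63976)∘(727,44) = (727·1057057+273·44·63976, 727·63976+44·1057057) = (1536960151,93021060)
n=4: (1536960151,93021060)∘(727,44) = (727·1536960151+273·44·93021060, 727·93021060+44·1536960151) = (2234739002497,135252557264)
n=5: (2234739002497,135252557264)∘(727,44) = (727·2234739002497+273·44·135252557264, 727·135252557264+44·2234739002497) = (3249308972670487,196657125240796)

727 44
1057057 63976
1536960151 93021060
2234739002497 135252557264
3249308972670487 196657125240796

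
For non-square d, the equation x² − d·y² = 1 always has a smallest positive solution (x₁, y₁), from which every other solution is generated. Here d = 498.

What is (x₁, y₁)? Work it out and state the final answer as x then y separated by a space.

179777 8056

√498 = [22; 3,6,22,6,3,44, …], period ℓ=6 (even) → k=5
i=0: a=22 ⇒ p=22, q=1
…
i=4: a=6 ⇒ p=56794, q=2545
i=5: a=3 ⇒ p=179777, q=8056
(x₁, y₁) = (179777, 8056);  179777² − 498·8056² = 1 ✓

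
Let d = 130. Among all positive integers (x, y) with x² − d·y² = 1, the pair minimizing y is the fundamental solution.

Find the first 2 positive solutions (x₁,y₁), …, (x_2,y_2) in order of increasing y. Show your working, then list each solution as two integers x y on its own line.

[11; 2,2,22] for √130; ℓ=3 ⇒ convergent index 5
step 0: (11, 1)  from 11·(1,0) + (0,1)
…
step 3: (1277, 112)  from 22·(57,5) + (23,2)
step 4: (2611, 229)  from 2·(1277,112) + (57,5)
step 5: (6499, 570)  from 2·(2611,229) + (1277,112)
→ (6499, 570).  Check: 6499²=42237001, 130·570²=42237000, difference 1.
k=2:  x_2 = 6499·6499+130·570·570 = 84474001,  y_2 = 6499·570+570·6499 = 7408860

6499 570
84474001 7408860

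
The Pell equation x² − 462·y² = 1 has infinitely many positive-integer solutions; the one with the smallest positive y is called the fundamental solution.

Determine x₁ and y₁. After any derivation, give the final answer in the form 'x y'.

d=462: √d = [21; 2,42] (ℓ=2, even), read p_1/q_1
a_0=21:  p_0=21·1+0=21,  q_0=21·0+1=1
a_1=2:  p_1=2·21+1=43,  q_1=2·1+0=2
(x₁, y₁) = (43, 2);  43² − 462·2² = 1 ✓

43 2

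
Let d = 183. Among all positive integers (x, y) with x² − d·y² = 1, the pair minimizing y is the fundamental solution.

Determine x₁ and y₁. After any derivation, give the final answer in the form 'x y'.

d=183: √d = [13; 1,1,8,1,1,26] (ℓ=6, even), read p_5/q_5
k=0  a_k=13  p_k/q_k = 13/1
k=1  a_k=1  p_k/q_k = 14/1
…
k=4  a_k=1  p_k/q_k = 257/19
k=5  a_k=1  p_k/q_k = 487/36
→ (487, 36).  Check: 487²=237169, 183·36²=237168, difference 1.

487 36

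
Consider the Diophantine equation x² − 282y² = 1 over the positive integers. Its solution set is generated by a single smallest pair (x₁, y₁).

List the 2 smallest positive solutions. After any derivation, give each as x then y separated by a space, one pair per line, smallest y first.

2351 140
11054401 658280

[16; 1,3,1,4,1,3,1,32] for √282; ℓ=8 ⇒ convergent index 7
i=0: a=16 ⇒ p=16, q=1
…
i=4: a=4 ⇒ p=403, q=24
i=5: a=1 ⇒ p=487, q=29
i=6: a=3 ⇒ p=1864, q=111
i=7: a=1 ⇒ p=2351, q=140
(x₁, y₁) = (2351, 140);  2351² − 282·140² = 1 ✓
(2351+140√282)^2 = 11054401 + 658280√282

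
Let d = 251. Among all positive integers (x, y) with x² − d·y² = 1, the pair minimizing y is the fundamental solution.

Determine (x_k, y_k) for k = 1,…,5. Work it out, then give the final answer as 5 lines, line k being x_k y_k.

[15; 1,5,2,1,2,…,5,1,30] for √251; ℓ=14 ⇒ convergent index 13
k=0  a_k=15  p_k/q_k = 15/1
k=1  a_k=1  p_k/q_k = 16/1
…
k=3  a_k=2  p_k/q_k = 206/13
k=4  a_k=1  p_k/q_k = 301/19
k=5  a_k=2  p_k/q_k = 808/51
k=6  a_k=2  p_k/q_k = 1917/121
…
k=10  a_k=1  p_k/q_k = 212692/13425
k=11  a_k=2  p_k/q_k = 577033/36422
k=12  a_k=5  p_k/q_k = 3097857/195535
k=13  a_k=1  p_k/q_k = 3674890/231957
(x₁, y₁) = (3674890, 231957);  3674890² − 251·231957² = 1 ✓
k=2:  x_2 = 3674890·3674890+251·231957·231957 = 27009633024199,  y_2 = 3674890·231957+231957·3674890 = 1704832919460
k=3:  x_3 = 3674890·27009633024199+251·231957·1704832919460 = 198514860608593651330,  y_3 = 3674890·1704832919460+231957·27009633024199 = 12530146894788486843
k=4:  x_4 = 3674890·198514860608593651330+251·231957·12530146894788486843 = 1459040552203802437039183201,  y_4 = 3674890·12530146894788486843+231957·198514860608593651330 = 92093823044376819996025080
k=5:  x_5 = 3674890·1459040552203802437039183201+251·231957·92093823044376819996025080 = 10723627069776264560841239313394450,  y_5 = 3674890·92093823044376819996025080+231957·1459040552203802437039183201 = 676869338735087333923490423995557

3674890 231957
27009633024199 1704832919460
198514860608593651330 12530146894788486843
1459040552203802437039183201 92093823044376819996025080
10723627069776264560841239313394450 676869338735087333923490423995557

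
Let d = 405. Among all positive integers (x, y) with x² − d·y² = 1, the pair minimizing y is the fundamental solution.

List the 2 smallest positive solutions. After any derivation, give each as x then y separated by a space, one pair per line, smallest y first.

d=405: √d = [20; 8,40] (ℓ=2, even), read p_1/q_1
step 0: (20, 1)  from 20·(1,0) + (0,1)
step 1: (161, 8)  from 8·(20,1) + (1,0)
(x₁, y₁) = (161, 8);  161² − 405·8² = 1 ✓
n=2: (161,8)∘(161,8) = (161·161+405·8·8, 161·8+8·161) = (51841,2576)

161 8
51841 2576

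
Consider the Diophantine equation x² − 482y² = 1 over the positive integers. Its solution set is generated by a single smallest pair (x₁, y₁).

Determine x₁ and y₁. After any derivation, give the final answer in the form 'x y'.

d=482: √d = [21; 1,20,1,42] (ℓ=4, even), read p_3/q_3
i=0: a=21 ⇒ p=21, q=1
…
i=2: a=20 ⇒ p=461, q=21
i=3: a=1 ⇒ p=483, q=22
fundamental: x₁=483, y₁=22  (since 233289 − 482·484 = 1)

483 22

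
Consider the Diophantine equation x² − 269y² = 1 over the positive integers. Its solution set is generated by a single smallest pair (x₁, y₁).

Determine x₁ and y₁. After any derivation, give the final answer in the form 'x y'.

13449 820

√269 = [16; 2,2,32, …], period ℓ=3 (odd) → k=5
k=0  a_k=16  p_k/q_k = 16/1
…
k=4  a_k=2  p_k/q_k = 5396/329
k=5  a_k=2  p_k/q_k = 13449/820
→ (13449, 820).  Check: 13449²=180875601, 269·820²=180875600, difference 1.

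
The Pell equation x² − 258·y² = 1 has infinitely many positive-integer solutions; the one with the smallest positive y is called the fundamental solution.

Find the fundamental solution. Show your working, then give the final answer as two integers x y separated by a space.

257 16

√258 → a₀=16, period (16,32); ℓ=2 even so k=1
i=0: a=16 ⇒ p=16, q=1
i=1: a=16 ⇒ p=257, q=16
fundamental: x₁=257, y₁=16  (since 66049 − 258·256 = 1)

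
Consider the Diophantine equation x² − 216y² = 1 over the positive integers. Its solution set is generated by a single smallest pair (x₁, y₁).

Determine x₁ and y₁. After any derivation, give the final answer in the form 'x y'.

485 33

d=216: √d = [14; 1,2,3,2,1,28] (ℓ=6, even), read p_5/q_5
a_0=14:  p_0=14·1+0=14,  q_0=14·0+1=1
a_1=1:  p_1=1·14+1=15,  q_1=1·1+0=1
a_2=2:  p_2=2·15+14=44,  q_2=2·1+1=3
a_3=3:  p_3=3·44+15=147,  q_3=3·3+1=10
a_4=2:  p_4=2·147+44=338,  q_4=2·10+3=23
a_5=1:  p_5=1·338+147=485,  q_5=1·23+10=33
→ (485, 33).  Check: 485²=235225, 216·33²=235224, difference 1.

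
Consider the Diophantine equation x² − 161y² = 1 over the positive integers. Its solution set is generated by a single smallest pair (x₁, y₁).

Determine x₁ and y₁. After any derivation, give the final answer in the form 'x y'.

√161 → a₀=12, period (1,2,4,1,2,1,4,2,1,24); ℓ=10 even so k=9
a_0=12:  p_0=12·1+0=12,  q_0=12·0+1=1
…
a_2=2:  p_2=2·13+12=38,  q_2=2·1+1=3
a_3=4:  p_3=4·38+13=165,  q_3=4·3+1=13
a_4=1:  p_4=1·165+38=203,  q_4=1·13+3=16
a_5=2:  p_5=2·203+165=571,  q_5=2·16+13=45
a_6=1:  p_6=1·571+203=774,  q_6=1·45+16=61
a_7=4:  p_7=4·774+571=3667,  q_7=4·61+45=289
a_8=2:  p_8=2·3667+774=8108,  q_8=2·289+61=639
a_9=1:  p_9=1·8108+3667=11775,  q_9=1·639+289=928
→ (11775, 928).  Check: 11775²=138650625, 161·928²=138650624, difference 1.

11775 928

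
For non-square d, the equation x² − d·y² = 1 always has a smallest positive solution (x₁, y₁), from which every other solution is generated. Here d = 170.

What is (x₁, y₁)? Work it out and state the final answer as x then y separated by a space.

√170 = [13; 26, …], period ℓ=1 (odd) → k=1
i=0: a=13 ⇒ p=13, q=1
i=1: a=26 ⇒ p=339, q=26
(x₁, y₁) = (339, 26);  339² − 170·26² = 1 ✓

339 26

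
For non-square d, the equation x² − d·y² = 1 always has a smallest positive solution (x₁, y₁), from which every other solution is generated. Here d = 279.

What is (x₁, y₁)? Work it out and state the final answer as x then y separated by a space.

1520 91

√279 = [16; 1,2,2,1,2,2,1,32, …], period ℓ=8 (even) → k=7
a_0=16:  p_0=16·1+0=16,  q_0=16·0+1=1
a_1=1:  p_1=1·16+1=17,  q_1=1·1+0=1
…
a_3=2:  p_3=2·50+17=117,  q_3=2·3+1=7
a_4=1:  p_4=1·117+50=167,  q_4=1·7+3=10
a_5=2:  p_5=2·167+117=451,  q_5=2·10+7=27
a_6=2:  p_6=2·451+167=1069,  q_6=2·27+10=64
a_7=1:  p_7=1·1069+451=1520,  q_7=1·64+27=91
(x₁, y₁) = (1520, 91);  1520² − 279·91² = 1 ✓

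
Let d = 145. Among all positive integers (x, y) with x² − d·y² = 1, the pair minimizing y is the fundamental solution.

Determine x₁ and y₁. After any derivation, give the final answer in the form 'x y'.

√145 → a₀=12, period (24); ℓ=1 odd so k=1
i=0: a=12 ⇒ p=12, q=1
i=1: a=24 ⇒ p=289, q=24
(x₁, y₁) = (289, 24);  289² − 145·24² = 1 ✓

289 24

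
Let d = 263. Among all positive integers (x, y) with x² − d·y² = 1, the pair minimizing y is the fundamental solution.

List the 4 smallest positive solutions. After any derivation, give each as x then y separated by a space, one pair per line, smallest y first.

√263 → a₀=16, period (4,1,1,1,1,15,1,1,1,1,4,32); ℓ=12 even so k=11
a_0=16:  p_0=16·1+0=16,  q_0=16·0+1=1
…
a_2=1:  p_2=1·65+16=81,  q_2=1·4+1=5
…
a_4=1:  p_4=1·146+81=227,  q_4=1·9+5=14
…
a_10=1:  p_10=1·18212+12017=30229,  q_10=1·1123+741=1864
a_11=4:  p_11=4·30229+18212=139128,  q_11=4·1864+1123=8579
fundamental: x₁=139128, y₁=8579  (since 19356600384 − 263·73599241 = 1)
k=2:  x_2 = 139128·139128+263·8579·8579 = 38713200767,  y_2 = 139128·8579+8579·139128 = 2387158224
k=3:  x_3 = 139128·38713200767+263·8579·2387158224 = 10772180392483224,  y_3 = 139128·2387158224+8579·38713200767 = 664241098768765
k=4:  x_4 = 139128·10772180392483224+263·8579·664241098768765 = 2997423827252098776577,  y_4 = 139128·664241098768765+8579·10772180392483224 = 184829071176614315616

139128 8579
38713200767 2387158224
10772180392483224 664241098768765
2997423827252098776577 184829071176614315616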